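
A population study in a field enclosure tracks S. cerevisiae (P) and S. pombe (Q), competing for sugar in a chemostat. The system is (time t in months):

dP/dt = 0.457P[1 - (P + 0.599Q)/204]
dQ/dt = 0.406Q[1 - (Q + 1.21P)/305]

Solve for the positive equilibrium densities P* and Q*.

P* ≈ 77.4, Q* ≈ 211

Setting both brackets to zero gives the nullclines P + 0.599Q = 204 and 1.21P + Q = 305.
Substituting Q = 305 - 1.21P into the first: P(1 - 0.599·1.21) = 204 - 0.599·305.
So P* = 21.3/0.275 = 77.4, and then Q* = 305 - 1.21·77.4 = 211.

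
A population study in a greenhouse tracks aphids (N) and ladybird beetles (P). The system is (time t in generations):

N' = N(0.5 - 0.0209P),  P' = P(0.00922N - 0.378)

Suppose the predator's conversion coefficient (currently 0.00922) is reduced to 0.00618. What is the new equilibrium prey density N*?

At the interior fixed point, setting dP/dt = 0 with P > 0 fixes N* = (predator death rate)/(NP coefficient) — independent of the other coefficients.
With the change, N* = 0.378/0.00618 = 61.2; it rises from 41.

N* ≈ 61.2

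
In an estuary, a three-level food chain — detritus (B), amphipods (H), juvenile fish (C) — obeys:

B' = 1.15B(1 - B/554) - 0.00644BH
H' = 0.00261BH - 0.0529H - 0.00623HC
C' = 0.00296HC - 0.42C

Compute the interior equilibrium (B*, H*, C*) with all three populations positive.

B* ≈ 114, H* ≈ 142, C* ≈ 39.2

From dC/dt = 0: 0.00296H* = 0.42, so H* = 142.
From dB/dt = 0: 1.15(1 - B*/554) = 0.00644·142, giving B* = 554·(1 - 0.795) = 114.
From dH/dt = 0: 0.00261·114 - 0.0529 = 0.00623C*, so C* = 0.244/0.00623 = 39.2.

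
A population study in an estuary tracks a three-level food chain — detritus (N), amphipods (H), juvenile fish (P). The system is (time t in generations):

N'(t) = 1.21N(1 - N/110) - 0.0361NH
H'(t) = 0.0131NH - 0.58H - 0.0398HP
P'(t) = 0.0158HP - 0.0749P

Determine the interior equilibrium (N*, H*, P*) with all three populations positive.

From dP/dt = 0: 0.0158H* = 0.0749, so H* = 4.74.
From dN/dt = 0: 1.21(1 - N*/110) = 0.0361·4.74, giving N* = 110·(1 - 0.141) = 94.4.
From dH/dt = 0: 0.0131·94.4 - 0.58 = 0.0398P*, so P* = 0.657/0.0398 = 16.5.

N* ≈ 94.4, H* ≈ 4.74, P* ≈ 16.5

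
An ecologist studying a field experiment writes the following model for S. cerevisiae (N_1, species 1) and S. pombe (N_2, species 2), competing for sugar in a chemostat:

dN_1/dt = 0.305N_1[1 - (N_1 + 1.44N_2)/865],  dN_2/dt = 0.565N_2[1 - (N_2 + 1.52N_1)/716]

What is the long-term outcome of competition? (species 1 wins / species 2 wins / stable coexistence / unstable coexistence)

unstable coexistence (outcome depends on initial conditions)

Compare the nullcline intercepts: K1/α12 = 865/1.44 = 601 < K2 = 716; K2/α21 = 716/1.52 = 471 < K1 = 865.
Since both are reversed, neither can invade when rare; the interior point is a saddle.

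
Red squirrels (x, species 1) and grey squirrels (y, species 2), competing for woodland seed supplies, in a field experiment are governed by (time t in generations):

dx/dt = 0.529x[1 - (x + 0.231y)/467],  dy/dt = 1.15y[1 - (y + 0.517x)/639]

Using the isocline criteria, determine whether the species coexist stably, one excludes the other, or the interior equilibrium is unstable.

Compare the nullcline intercepts: K1/α12 = 467/0.231 = 2020 > K2 = 639; K2/α21 = 639/0.517 = 1240 > K1 = 467.
Since both inequalities hold, each species can invade when rare, so the interior equilibrium is stable.

stable coexistence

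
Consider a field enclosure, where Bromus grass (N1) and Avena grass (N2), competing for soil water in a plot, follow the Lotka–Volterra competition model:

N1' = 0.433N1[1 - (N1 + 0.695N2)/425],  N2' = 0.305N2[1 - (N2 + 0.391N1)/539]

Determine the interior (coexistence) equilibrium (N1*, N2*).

N1* ≈ 69.2, N2* ≈ 512

Setting both brackets to zero gives the nullclines N1 + 0.695N2 = 425 and 0.391N1 + N2 = 539.
Substituting N2 = 539 - 0.391N1 into the first: N1(1 - 0.695·0.391) = 425 - 0.695·539.
So N1* = 50.4/0.728 = 69.2, and then N2* = 539 - 0.391·69.2 = 512.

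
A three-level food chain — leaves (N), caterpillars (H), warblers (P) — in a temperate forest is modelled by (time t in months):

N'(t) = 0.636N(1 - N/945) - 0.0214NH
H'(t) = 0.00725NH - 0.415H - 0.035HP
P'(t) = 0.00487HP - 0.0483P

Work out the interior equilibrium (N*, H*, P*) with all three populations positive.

N* ≈ 630, H* ≈ 9.92, P* ≈ 119

From dP/dt = 0: 0.00487H* = 0.0483, so H* = 9.92.
From dN/dt = 0: 0.636(1 - N*/945) = 0.0214·9.92, giving N* = 945·(1 - 0.334) = 630.
From dH/dt = 0: 0.00725·630 - 0.415 = 0.035P*, so P* = 4.15/0.035 = 119.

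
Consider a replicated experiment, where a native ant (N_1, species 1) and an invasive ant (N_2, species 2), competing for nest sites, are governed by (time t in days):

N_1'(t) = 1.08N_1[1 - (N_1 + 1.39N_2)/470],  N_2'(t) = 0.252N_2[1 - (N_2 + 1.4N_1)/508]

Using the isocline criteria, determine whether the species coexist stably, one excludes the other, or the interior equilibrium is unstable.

unstable coexistence (outcome depends on initial conditions)

Compare the nullcline intercepts: K1/α12 = 470/1.39 = 338 < K2 = 508; K2/α21 = 508/1.4 = 363 < K1 = 470.
Since both are reversed, neither can invade when rare; the interior point is a saddle.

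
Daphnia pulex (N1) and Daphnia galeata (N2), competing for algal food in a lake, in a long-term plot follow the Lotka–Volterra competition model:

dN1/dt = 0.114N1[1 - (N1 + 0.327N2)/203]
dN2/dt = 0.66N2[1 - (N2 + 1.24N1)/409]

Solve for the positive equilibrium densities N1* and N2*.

N1* ≈ 116, N2* ≈ 265

Setting both brackets to zero gives the nullclines N1 + 0.327N2 = 203 and 1.24N1 + N2 = 409.
Substituting N2 = 409 - 1.24N1 into the first: N1(1 - 0.327·1.24) = 203 - 0.327·409.
So N1* = 69.3/0.595 = 116, and then N2* = 409 - 1.24·116 = 265.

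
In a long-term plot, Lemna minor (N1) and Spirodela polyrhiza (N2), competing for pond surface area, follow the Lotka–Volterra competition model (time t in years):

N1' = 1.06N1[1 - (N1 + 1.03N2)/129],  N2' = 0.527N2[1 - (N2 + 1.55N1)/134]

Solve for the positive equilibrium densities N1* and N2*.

Setting both brackets to zero gives the nullclines N1 + 1.03N2 = 129 and 1.55N1 + N2 = 134.
Substituting N2 = 134 - 1.55N1 into the first: N1(1 - 1.03·1.55) = 129 - 1.03·134.
So N1* = -9.02/-0.597 = 15.1, and then N2* = 134 - 1.55·15.1 = 111.

N1* ≈ 15.1, N2* ≈ 111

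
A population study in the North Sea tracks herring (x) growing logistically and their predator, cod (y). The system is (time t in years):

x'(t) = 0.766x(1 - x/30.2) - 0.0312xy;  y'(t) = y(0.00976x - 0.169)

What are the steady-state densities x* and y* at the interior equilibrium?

x* ≈ 17.3, y* ≈ 10.5

From dy/dt = 0 with y > 0: 0.00976x* = 0.169, so x* = 17.3.
Substitute into dx/dt = 0: 0.766(1 - 17.3/30.2) = 0.0312y*.
The bracket is 0.427, giving y* = 0.327/0.0312 = 10.5.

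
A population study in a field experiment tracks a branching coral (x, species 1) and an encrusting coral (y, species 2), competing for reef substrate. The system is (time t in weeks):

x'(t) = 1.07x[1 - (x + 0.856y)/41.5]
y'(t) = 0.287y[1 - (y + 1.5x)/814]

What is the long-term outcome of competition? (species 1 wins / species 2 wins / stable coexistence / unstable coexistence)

species 2 excludes species 1

Compare the nullcline intercepts: K1/α12 = 41.5/0.856 = 48.5 < K2 = 814; K2/α21 = 814/1.5 = 543 > K1 = 41.5.
Since the inequalities point opposite ways, species 2 can invade but species 1 cannot.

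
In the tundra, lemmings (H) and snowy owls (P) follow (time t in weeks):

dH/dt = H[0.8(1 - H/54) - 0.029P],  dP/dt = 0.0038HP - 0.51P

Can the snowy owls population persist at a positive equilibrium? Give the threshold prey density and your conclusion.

The predator equation gives dP/dt > 0 only when H > 0.51/0.0038 = 134.
Without the predator, H → K = 54. Since 54 < 134, the predator cannot invade.

Threshold H = 134; K < 134, so no, the predator goes extinct.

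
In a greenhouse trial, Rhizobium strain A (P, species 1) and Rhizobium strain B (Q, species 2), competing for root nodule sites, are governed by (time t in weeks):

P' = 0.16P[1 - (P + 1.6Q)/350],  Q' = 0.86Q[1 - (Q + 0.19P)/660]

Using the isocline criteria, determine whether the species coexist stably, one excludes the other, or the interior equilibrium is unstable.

Compare the nullcline intercepts: K1/α12 = 350/1.6 = 219 < K2 = 660; K2/α21 = 660/0.19 = 3470 > K1 = 350.
Since the inequalities point opposite ways, species 2 can invade but species 1 cannot.

species 2 excludes species 1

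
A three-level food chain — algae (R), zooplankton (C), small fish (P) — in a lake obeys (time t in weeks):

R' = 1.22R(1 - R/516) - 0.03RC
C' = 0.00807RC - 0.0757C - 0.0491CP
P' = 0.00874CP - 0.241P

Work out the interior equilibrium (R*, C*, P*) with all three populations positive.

From dP/dt = 0: 0.00874C* = 0.241, so C* = 27.6.
From dR/dt = 0: 1.22(1 - R*/516) = 0.03·27.6, giving R* = 516·(1 - 0.678) = 166.
From dC/dt = 0: 0.00807·166 - 0.0757 = 0.0491P*, so P* = 1.26/0.0491 = 25.8.

R* ≈ 166, C* ≈ 27.6, P* ≈ 25.8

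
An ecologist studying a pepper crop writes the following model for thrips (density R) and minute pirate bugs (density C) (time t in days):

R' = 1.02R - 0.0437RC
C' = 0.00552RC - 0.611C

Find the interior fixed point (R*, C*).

R* ≈ 111, C* ≈ 23.3

Set dC/dt = 0 with C > 0: 0.00552R - 0.611 = 0, so R* = 0.611/0.00552 = 111.
Set dR/dt = 0 with R > 0: 1.02 - 0.0437C = 0, so C* = 1.02/0.0437 = 23.3.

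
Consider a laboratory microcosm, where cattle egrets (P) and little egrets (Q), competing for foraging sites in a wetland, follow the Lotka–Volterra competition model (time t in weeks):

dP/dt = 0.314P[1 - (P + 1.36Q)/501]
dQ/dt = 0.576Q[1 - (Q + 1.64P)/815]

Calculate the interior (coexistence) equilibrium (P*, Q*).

Setting both brackets to zero gives the nullclines P + 1.36Q = 501 and 1.64P + Q = 815.
Substituting Q = 815 - 1.64P into the first: P(1 - 1.36·1.64) = 501 - 1.36·815.
So P* = -607/-1.23 = 494, and then Q* = 815 - 1.64·494 = 5.4.

P* ≈ 494, Q* ≈ 5.4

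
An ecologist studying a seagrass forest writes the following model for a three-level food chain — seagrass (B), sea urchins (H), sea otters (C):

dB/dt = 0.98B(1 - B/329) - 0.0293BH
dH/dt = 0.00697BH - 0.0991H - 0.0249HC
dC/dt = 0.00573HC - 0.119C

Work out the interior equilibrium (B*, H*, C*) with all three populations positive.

From dC/dt = 0: 0.00573H* = 0.119, so H* = 20.8.
From dB/dt = 0: 0.98(1 - B*/329) = 0.0293·20.8, giving B* = 329·(1 - 0.621) = 125.
From dH/dt = 0: 0.00697·125 - 0.0991 = 0.0249C*, so C* = 0.77/0.0249 = 30.9.

B* ≈ 125, H* ≈ 20.8, C* ≈ 30.9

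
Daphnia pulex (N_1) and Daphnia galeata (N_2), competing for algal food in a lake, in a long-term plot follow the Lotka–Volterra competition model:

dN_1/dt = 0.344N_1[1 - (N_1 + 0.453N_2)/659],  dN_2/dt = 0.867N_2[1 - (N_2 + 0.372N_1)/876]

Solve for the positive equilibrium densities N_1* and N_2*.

Setting both brackets to zero gives the nullclines N_1 + 0.453N_2 = 659 and 0.372N_1 + N_2 = 876.
Substituting N_2 = 876 - 0.372N_1 into the first: N_1(1 - 0.453·0.372) = 659 - 0.453·876.
So N_1* = 262/0.831 = 315, and then N_2* = 876 - 0.372·315 = 759.

N_1* ≈ 315, N_2* ≈ 759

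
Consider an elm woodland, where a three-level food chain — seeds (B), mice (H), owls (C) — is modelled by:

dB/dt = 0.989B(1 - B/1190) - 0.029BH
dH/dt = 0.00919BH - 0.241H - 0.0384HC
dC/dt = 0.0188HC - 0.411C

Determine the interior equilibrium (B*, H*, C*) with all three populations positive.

B* ≈ 427, H* ≈ 21.9, C* ≈ 96

From dC/dt = 0: 0.0188H* = 0.411, so H* = 21.9.
From dB/dt = 0: 0.989(1 - B*/1190) = 0.029·21.9, giving B* = 1190·(1 - 0.641) = 427.
From dH/dt = 0: 0.00919·427 - 0.241 = 0.0384C*, so C* = 3.68/0.0384 = 96.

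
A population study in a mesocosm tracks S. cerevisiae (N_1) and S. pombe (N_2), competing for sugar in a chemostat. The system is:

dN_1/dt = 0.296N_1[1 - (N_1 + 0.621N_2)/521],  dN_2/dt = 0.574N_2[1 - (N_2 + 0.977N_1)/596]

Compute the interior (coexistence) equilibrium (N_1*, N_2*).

Setting both brackets to zero gives the nullclines N_1 + 0.621N_2 = 521 and 0.977N_1 + N_2 = 596.
Substituting N_2 = 596 - 0.977N_1 into the first: N_1(1 - 0.621·0.977) = 521 - 0.621·596.
So N_1* = 151/0.393 = 384, and then N_2* = 596 - 0.977·384 = 221.

N_1* ≈ 384, N_2* ≈ 221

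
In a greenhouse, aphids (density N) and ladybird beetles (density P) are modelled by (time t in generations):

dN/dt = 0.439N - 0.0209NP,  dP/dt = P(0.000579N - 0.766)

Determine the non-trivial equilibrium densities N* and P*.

N* ≈ 1320, P* ≈ 21

Set dP/dt = 0 with P > 0: 0.000579N - 0.766 = 0, so N* = 0.766/0.000579 = 1320.
Set dN/dt = 0 with N > 0: 0.439 - 0.0209P = 0, so P* = 0.439/0.0209 = 21.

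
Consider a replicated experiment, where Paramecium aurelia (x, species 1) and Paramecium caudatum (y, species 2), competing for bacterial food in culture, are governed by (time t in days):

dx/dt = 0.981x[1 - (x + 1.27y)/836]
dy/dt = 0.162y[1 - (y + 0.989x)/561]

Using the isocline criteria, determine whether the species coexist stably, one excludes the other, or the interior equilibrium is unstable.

Compare the nullcline intercepts: K1/α12 = 836/1.27 = 658 > K2 = 561; K2/α21 = 561/0.989 = 567 < K1 = 836.
Since the inequalities point opposite ways, species 1 can invade but species 2 cannot.

species 1 excludes species 2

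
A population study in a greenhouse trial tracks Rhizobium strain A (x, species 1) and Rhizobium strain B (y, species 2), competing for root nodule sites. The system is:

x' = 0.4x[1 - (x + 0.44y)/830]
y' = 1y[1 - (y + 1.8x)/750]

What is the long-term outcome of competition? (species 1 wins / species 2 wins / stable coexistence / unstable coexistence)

Compare the nullcline intercepts: K1/α12 = 830/0.44 = 1890 > K2 = 750; K2/α21 = 750/1.8 = 417 < K1 = 830.
Since the inequalities point opposite ways, species 1 can invade but species 2 cannot.

species 1 excludes species 2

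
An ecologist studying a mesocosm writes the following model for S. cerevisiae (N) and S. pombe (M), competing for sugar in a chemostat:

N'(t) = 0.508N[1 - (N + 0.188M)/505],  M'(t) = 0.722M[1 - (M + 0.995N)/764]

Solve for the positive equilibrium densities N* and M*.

N* ≈ 445, M* ≈ 322

Setting both brackets to zero gives the nullclines N + 0.188M = 505 and 0.995N + M = 764.
Substituting M = 764 - 0.995N into the first: N(1 - 0.188·0.995) = 505 - 0.188·764.
So N* = 361/0.813 = 445, and then M* = 764 - 0.995·445 = 322.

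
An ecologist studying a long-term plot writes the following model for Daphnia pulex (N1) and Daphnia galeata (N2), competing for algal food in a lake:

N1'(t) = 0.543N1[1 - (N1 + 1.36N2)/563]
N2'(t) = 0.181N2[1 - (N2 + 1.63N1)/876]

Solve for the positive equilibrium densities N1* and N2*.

Setting both brackets to zero gives the nullclines N1 + 1.36N2 = 563 and 1.63N1 + N2 = 876.
Substituting N2 = 876 - 1.63N1 into the first: N1(1 - 1.36·1.63) = 563 - 1.36·876.
So N1* = -628/-1.22 = 516, and then N2* = 876 - 1.63·516 = 34.3.

N1* ≈ 516, N2* ≈ 34.3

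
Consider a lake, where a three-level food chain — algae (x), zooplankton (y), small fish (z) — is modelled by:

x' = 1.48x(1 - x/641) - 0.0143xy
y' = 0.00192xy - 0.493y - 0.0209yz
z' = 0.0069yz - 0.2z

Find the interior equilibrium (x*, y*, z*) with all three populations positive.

x* ≈ 461, y* ≈ 29, z* ≈ 18.8

From dz/dt = 0: 0.0069y* = 0.2, so y* = 29.
From dx/dt = 0: 1.48(1 - x*/641) = 0.0143·29, giving x* = 641·(1 - 0.28) = 461.
From dy/dt = 0: 0.00192·461 - 0.493 = 0.0209z*, so z* = 0.393/0.0209 = 18.8.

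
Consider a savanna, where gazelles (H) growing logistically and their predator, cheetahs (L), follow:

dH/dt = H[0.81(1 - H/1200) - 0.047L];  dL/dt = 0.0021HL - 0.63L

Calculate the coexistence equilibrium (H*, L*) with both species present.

H* ≈ 300, L* ≈ 12.9

From dL/dt = 0 with L > 0: 0.0021H* = 0.63, so H* = 300.
Substitute into dH/dt = 0: 0.81(1 - 300/1200) = 0.047L*.
The bracket is 0.75, giving L* = 0.608/0.047 = 12.9.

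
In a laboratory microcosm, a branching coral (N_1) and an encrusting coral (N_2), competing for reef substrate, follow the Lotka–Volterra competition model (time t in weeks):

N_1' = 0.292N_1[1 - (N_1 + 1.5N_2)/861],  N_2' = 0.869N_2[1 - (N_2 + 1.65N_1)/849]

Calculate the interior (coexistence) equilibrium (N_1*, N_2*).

Setting both brackets to zero gives the nullclines N_1 + 1.5N_2 = 861 and 1.65N_1 + N_2 = 849.
Substituting N_2 = 849 - 1.65N_1 into the first: N_1(1 - 1.5·1.65) = 861 - 1.5·849.
So N_1* = -412/-1.47 = 280, and then N_2* = 849 - 1.65·280 = 388.

N_1* ≈ 280, N_2* ≈ 388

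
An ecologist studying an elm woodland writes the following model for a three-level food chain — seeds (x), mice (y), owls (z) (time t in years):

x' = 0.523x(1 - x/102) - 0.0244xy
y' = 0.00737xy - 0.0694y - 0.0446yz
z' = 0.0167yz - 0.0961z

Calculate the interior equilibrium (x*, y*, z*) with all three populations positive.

x* ≈ 74.6, y* ≈ 5.75, z* ≈ 10.8

From dz/dt = 0: 0.0167y* = 0.0961, so y* = 5.75.
From dx/dt = 0: 0.523(1 - x*/102) = 0.0244·5.75, giving x* = 102·(1 - 0.268) = 74.6.
From dy/dt = 0: 0.00737·74.6 - 0.0694 = 0.0446z*, so z* = 0.481/0.0446 = 10.8.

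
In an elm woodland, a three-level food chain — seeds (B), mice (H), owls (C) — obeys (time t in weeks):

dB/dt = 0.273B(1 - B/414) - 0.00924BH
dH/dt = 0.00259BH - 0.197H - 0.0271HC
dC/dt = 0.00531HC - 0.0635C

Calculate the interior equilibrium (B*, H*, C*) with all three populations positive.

B* ≈ 246, H* ≈ 12, C* ≈ 16.3

From dC/dt = 0: 0.00531H* = 0.0635, so H* = 12.
From dB/dt = 0: 0.273(1 - B*/414) = 0.00924·12, giving B* = 414·(1 - 0.405) = 246.
From dH/dt = 0: 0.00259·246 - 0.197 = 0.0271C*, so C* = 0.441/0.0271 = 16.3.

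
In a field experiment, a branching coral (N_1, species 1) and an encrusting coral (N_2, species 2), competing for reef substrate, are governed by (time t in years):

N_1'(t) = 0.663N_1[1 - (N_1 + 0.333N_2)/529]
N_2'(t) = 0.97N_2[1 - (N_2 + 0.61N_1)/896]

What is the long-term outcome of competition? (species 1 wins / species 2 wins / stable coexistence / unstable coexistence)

stable coexistence

Compare the nullcline intercepts: K1/α12 = 529/0.333 = 1590 > K2 = 896; K2/α21 = 896/0.61 = 1470 > K1 = 529.
Since both inequalities hold, each species can invade when rare, so the interior equilibrium is stable.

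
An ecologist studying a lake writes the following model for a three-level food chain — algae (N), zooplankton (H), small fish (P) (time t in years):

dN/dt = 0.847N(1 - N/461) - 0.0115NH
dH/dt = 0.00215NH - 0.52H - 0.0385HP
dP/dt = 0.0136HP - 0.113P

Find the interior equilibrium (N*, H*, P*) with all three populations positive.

From dP/dt = 0: 0.0136H* = 0.113, so H* = 8.31.
From dN/dt = 0: 0.847(1 - N*/461) = 0.0115·8.31, giving N* = 461·(1 - 0.113) = 409.
From dH/dt = 0: 0.00215·409 - 0.52 = 0.0385P*, so P* = 0.359/0.0385 = 9.33.

N* ≈ 409, H* ≈ 8.31, P* ≈ 9.33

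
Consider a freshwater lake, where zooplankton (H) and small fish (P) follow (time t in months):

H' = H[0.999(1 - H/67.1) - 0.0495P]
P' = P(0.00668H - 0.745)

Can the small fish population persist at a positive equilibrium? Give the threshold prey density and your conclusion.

Threshold H = 112; K < 112, so no, the predator goes extinct.

The predator equation gives dP/dt > 0 only when H > 0.745/0.00668 = 112.
Without the predator, H → K = 67.1. Since 67.1 < 112, the predator cannot invade.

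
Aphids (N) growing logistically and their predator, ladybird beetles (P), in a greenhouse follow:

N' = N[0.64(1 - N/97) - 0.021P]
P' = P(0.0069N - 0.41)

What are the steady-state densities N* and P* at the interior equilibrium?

N* ≈ 59.4, P* ≈ 11.8

From dP/dt = 0 with P > 0: 0.0069N* = 0.41, so N* = 59.4.
Substitute into dN/dt = 0: 0.64(1 - 59.4/97) = 0.021P*.
The bracket is 0.387, giving P* = 0.248/0.021 = 11.8.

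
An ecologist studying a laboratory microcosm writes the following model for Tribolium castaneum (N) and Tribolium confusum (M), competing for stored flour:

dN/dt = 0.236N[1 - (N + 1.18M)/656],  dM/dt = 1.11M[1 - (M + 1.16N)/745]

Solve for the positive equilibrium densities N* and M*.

Setting both brackets to zero gives the nullclines N + 1.18M = 656 and 1.16N + M = 745.
Substituting M = 745 - 1.16N into the first: N(1 - 1.18·1.16) = 656 - 1.18·745.
So N* = -223/-0.369 = 605, and then M* = 745 - 1.16·605 = 43.3.

N* ≈ 605, M* ≈ 43.3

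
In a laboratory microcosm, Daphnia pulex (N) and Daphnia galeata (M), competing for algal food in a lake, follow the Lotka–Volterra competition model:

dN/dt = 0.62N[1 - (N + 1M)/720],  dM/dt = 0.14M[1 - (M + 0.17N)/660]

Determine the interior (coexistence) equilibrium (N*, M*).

N* ≈ 72.3, M* ≈ 648

Setting both brackets to zero gives the nullclines N + 1M = 720 and 0.17N + M = 660.
Substituting M = 660 - 0.17N into the first: N(1 - 1·0.17) = 720 - 1·660.
So N* = 60/0.83 = 72.3, and then M* = 660 - 0.17·72.3 = 648.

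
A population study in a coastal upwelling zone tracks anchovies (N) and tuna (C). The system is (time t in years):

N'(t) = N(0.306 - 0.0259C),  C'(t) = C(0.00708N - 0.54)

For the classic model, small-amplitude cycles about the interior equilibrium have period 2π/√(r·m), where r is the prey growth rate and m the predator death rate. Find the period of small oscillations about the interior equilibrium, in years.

T ≈ 15.5 years

Here r = 0.306 and m = 0.54, so r·m = 0.165.
ω = √0.165 = 0.406 per year, hence T = 2π/ω ≈ 15.5 years.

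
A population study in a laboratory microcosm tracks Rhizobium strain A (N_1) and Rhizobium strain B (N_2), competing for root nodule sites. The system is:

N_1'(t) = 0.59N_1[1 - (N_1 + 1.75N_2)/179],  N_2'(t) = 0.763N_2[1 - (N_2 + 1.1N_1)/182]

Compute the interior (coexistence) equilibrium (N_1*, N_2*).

N_1* ≈ 151, N_2* ≈ 16.1

Setting both brackets to zero gives the nullclines N_1 + 1.75N_2 = 179 and 1.1N_1 + N_2 = 182.
Substituting N_2 = 182 - 1.1N_1 into the first: N_1(1 - 1.75·1.1) = 179 - 1.75·182.
So N_1* = -140/-0.925 = 151, and then N_2* = 182 - 1.1·151 = 16.1.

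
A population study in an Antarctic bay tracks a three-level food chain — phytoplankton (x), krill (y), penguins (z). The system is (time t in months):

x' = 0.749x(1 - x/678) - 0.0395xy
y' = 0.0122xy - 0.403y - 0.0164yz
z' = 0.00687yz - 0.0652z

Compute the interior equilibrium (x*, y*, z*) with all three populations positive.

From dz/dt = 0: 0.00687y* = 0.0652, so y* = 9.49.
From dx/dt = 0: 0.749(1 - x*/678) = 0.0395·9.49, giving x* = 678·(1 - 0.501) = 339.
From dy/dt = 0: 0.0122·339 - 0.403 = 0.0164z*, so z* = 3.73/0.0164 = 227.

x* ≈ 339, y* ≈ 9.49, z* ≈ 227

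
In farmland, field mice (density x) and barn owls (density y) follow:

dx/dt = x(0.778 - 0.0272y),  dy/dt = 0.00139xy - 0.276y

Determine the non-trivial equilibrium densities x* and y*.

x* ≈ 199, y* ≈ 28.6

Set dy/dt = 0 with y > 0: 0.00139x - 0.276 = 0, so x* = 0.276/0.00139 = 199.
Set dx/dt = 0 with x > 0: 0.778 - 0.0272y = 0, so y* = 0.778/0.0272 = 28.6.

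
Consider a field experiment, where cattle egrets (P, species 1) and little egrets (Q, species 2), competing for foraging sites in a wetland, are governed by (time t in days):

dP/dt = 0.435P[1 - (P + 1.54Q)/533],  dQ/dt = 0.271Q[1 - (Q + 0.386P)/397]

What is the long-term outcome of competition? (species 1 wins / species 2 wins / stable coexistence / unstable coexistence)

Compare the nullcline intercepts: K1/α12 = 533/1.54 = 346 < K2 = 397; K2/α21 = 397/0.386 = 1030 > K1 = 533.
Since the inequalities point opposite ways, species 2 can invade but species 1 cannot.

species 2 excludes species 1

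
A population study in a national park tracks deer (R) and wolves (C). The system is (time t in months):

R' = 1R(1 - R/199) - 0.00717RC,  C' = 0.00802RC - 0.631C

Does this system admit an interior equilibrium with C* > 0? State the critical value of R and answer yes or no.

The predator equation gives dC/dt > 0 only when R > 0.631/0.00802 = 78.7.
Without the predator, R → K = 199. Since 199 > 78.7, the predator can invade and persist.

Threshold R = 78.7; K > 78.7, so yes, the predator persists.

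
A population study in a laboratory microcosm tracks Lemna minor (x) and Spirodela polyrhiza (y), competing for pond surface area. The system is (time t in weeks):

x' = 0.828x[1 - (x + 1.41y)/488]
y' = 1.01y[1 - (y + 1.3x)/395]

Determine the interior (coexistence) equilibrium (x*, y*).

x* ≈ 82.8, y* ≈ 287

Setting both brackets to zero gives the nullclines x + 1.41y = 488 and 1.3x + y = 395.
Substituting y = 395 - 1.3x into the first: x(1 - 1.41·1.3) = 488 - 1.41·395.
So x* = -68.9/-0.833 = 82.8, and then y* = 395 - 1.3·82.8 = 287.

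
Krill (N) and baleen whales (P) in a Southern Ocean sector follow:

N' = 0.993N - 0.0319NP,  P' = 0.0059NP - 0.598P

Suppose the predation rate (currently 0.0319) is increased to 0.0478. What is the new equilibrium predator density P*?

P* ≈ 20.8

At the interior fixed point, setting dN/dt = 0 with N > 0 fixes P* = (prey growth rate)/(NP coefficient) — independent of the other coefficients.
With the change, P* = 0.993/0.0478 = 20.8; it falls from 31.1.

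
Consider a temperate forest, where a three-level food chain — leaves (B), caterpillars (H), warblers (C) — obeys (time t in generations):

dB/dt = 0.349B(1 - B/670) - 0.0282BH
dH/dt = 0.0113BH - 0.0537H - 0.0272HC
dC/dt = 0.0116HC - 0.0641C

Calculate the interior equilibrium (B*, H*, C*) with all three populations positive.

B* ≈ 371, H* ≈ 5.53, C* ≈ 152

From dC/dt = 0: 0.0116H* = 0.0641, so H* = 5.53.
From dB/dt = 0: 0.349(1 - B*/670) = 0.0282·5.53, giving B* = 670·(1 - 0.447) = 371.
From dH/dt = 0: 0.0113·371 - 0.0537 = 0.0272C*, so C* = 4.14/0.0272 = 152.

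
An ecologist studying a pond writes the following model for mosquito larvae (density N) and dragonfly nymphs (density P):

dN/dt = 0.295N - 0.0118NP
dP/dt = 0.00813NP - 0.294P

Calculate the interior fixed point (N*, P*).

N* ≈ 36.2, P* ≈ 25

Set dP/dt = 0 with P > 0: 0.00813N - 0.294 = 0, so N* = 0.294/0.00813 = 36.2.
Set dN/dt = 0 with N > 0: 0.295 - 0.0118P = 0, so P* = 0.295/0.0118 = 25.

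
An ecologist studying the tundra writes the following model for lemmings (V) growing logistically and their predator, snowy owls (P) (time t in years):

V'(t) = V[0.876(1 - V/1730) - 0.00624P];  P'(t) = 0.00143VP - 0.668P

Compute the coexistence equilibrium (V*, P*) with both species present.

V* ≈ 467, P* ≈ 102

From dP/dt = 0 with P > 0: 0.00143V* = 0.668, so V* = 467.
Substitute into dV/dt = 0: 0.876(1 - 467/1730) = 0.00624P*.
The bracket is 0.73, giving P* = 0.639/0.00624 = 102.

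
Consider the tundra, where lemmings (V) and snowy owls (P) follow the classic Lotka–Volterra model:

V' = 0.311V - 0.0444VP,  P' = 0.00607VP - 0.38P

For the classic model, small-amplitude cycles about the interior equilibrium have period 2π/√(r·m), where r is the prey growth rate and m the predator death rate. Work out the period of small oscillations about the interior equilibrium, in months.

T ≈ 18.3 months

Here r = 0.311 and m = 0.38, so r·m = 0.118.
ω = √0.118 = 0.344 per month, hence T = 2π/ω ≈ 18.3 months.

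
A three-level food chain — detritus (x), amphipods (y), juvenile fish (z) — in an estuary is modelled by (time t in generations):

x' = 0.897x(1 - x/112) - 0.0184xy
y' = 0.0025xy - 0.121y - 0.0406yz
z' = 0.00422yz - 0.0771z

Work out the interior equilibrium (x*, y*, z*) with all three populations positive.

From dz/dt = 0: 0.00422y* = 0.0771, so y* = 18.3.
From dx/dt = 0: 0.897(1 - x*/112) = 0.0184·18.3, giving x* = 112·(1 - 0.375) = 70.
From dy/dt = 0: 0.0025·70 - 0.121 = 0.0406z*, so z* = 0.0541/0.0406 = 1.33.

x* ≈ 70, y* ≈ 18.3, z* ≈ 1.33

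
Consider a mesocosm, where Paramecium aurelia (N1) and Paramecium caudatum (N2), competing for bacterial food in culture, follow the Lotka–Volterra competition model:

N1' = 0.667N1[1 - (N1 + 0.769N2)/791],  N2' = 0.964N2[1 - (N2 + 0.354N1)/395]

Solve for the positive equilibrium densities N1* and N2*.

N1* ≈ 670, N2* ≈ 158

Setting both brackets to zero gives the nullclines N1 + 0.769N2 = 791 and 0.354N1 + N2 = 395.
Substituting N2 = 395 - 0.354N1 into the first: N1(1 - 0.769·0.354) = 791 - 0.769·395.
So N1* = 487/0.728 = 670, and then N2* = 395 - 0.354·670 = 158.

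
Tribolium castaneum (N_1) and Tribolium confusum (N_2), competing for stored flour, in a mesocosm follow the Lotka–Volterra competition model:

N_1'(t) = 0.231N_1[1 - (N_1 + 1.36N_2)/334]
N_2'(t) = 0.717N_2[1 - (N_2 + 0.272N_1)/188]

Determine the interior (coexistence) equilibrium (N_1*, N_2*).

Setting both brackets to zero gives the nullclines N_1 + 1.36N_2 = 334 and 0.272N_1 + N_2 = 188.
Substituting N_2 = 188 - 0.272N_1 into the first: N_1(1 - 1.36·0.272) = 334 - 1.36·188.
So N_1* = 78.3/0.63 = 124, and then N_2* = 188 - 0.272·124 = 154.

N_1* ≈ 124, N_2* ≈ 154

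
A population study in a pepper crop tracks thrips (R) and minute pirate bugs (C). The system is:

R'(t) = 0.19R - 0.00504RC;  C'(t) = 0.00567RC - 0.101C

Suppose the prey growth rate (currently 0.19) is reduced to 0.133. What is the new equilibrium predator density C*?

At the interior fixed point, setting dR/dt = 0 with R > 0 fixes C* = (prey growth rate)/(RC coefficient) — independent of the other coefficients.
With the change, C* = 0.133/0.00504 = 26.4; it falls from 37.7.

C* ≈ 26.4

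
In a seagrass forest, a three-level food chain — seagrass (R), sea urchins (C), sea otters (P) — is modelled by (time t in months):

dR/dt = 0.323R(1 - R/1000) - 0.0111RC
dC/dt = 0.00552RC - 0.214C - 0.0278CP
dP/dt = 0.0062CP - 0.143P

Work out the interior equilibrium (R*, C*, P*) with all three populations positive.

From dP/dt = 0: 0.0062C* = 0.143, so C* = 23.1.
From dR/dt = 0: 0.323(1 - R*/1000) = 0.0111·23.1, giving R* = 1000·(1 - 0.793) = 207.
From dC/dt = 0: 0.00552·207 - 0.214 = 0.0278P*, so P* = 0.931/0.0278 = 33.5.

R* ≈ 207, C* ≈ 23.1, P* ≈ 33.5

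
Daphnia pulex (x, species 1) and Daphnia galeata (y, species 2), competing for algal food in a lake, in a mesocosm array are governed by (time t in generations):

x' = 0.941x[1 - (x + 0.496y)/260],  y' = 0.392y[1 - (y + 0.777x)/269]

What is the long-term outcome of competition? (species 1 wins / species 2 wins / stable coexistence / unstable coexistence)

Compare the nullcline intercepts: K1/α12 = 260/0.496 = 524 > K2 = 269; K2/α21 = 269/0.777 = 346 > K1 = 260.
Since both inequalities hold, each species can invade when rare, so the interior equilibrium is stable.

stable coexistence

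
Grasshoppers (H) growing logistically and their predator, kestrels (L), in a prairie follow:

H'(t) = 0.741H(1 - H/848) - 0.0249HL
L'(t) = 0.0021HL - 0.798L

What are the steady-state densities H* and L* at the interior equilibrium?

H* ≈ 380, L* ≈ 16.4

From dL/dt = 0 with L > 0: 0.0021H* = 0.798, so H* = 380.
Substitute into dH/dt = 0: 0.741(1 - 380/848) = 0.0249L*.
The bracket is 0.552, giving L* = 0.409/0.0249 = 16.4.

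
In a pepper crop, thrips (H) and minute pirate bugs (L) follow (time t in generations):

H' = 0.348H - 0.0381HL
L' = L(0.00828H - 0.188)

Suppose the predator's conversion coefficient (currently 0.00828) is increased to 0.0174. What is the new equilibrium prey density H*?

At the interior fixed point, setting dL/dt = 0 with L > 0 fixes H* = (predator death rate)/(HL coefficient) — independent of the other coefficients.
With the change, H* = 0.188/0.0174 = 10.8; it falls from 22.7.

H* ≈ 10.8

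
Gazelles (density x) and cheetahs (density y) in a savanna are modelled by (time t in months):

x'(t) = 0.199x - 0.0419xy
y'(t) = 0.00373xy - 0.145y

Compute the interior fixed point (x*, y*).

x* ≈ 38.9, y* ≈ 4.75

Set dy/dt = 0 with y > 0: 0.00373x - 0.145 = 0, so x* = 0.145/0.00373 = 38.9.
Set dx/dt = 0 with x > 0: 0.199 - 0.0419y = 0, so y* = 0.199/0.0419 = 4.75.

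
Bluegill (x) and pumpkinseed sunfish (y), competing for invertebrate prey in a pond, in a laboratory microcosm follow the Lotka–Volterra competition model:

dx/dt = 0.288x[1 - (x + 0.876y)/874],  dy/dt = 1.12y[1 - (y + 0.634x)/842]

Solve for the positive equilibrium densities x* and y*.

Setting both brackets to zero gives the nullclines x + 0.876y = 874 and 0.634x + y = 842.
Substituting y = 842 - 0.634x into the first: x(1 - 0.876·0.634) = 874 - 0.876·842.
So x* = 136/0.445 = 307, and then y* = 842 - 0.634·307 = 647.

x* ≈ 307, y* ≈ 647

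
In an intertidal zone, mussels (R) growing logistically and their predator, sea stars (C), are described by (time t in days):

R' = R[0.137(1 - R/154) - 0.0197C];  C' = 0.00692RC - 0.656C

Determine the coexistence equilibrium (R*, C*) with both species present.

R* ≈ 94.8, C* ≈ 2.67

From dC/dt = 0 with C > 0: 0.00692R* = 0.656, so R* = 94.8.
Substitute into dR/dt = 0: 0.137(1 - 94.8/154) = 0.0197C*.
The bracket is 0.384, giving C* = 0.0527/0.0197 = 2.67.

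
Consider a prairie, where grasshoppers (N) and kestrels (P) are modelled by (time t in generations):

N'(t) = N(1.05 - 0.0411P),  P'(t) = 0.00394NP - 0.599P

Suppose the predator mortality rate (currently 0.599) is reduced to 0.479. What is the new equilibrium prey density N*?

N* ≈ 122

At the interior fixed point, setting dP/dt = 0 with P > 0 fixes N* = (predator death rate)/(NP coefficient) — independent of the other coefficients.
With the change, N* = 0.479/0.00394 = 122; it falls from 152.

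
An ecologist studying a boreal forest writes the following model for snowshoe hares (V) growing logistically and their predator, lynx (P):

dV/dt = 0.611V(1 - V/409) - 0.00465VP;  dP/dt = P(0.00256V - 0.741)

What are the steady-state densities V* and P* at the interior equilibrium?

From dP/dt = 0 with P > 0: 0.00256V* = 0.741, so V* = 289.
Substitute into dV/dt = 0: 0.611(1 - 289/409) = 0.00465P*.
The bracket is 0.292, giving P* = 0.179/0.00465 = 38.4.

V* ≈ 289, P* ≈ 38.4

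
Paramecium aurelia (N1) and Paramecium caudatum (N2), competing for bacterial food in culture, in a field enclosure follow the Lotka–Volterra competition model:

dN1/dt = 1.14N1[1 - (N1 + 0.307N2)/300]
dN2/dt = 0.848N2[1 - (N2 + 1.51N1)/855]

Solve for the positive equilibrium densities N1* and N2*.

Setting both brackets to zero gives the nullclines N1 + 0.307N2 = 300 and 1.51N1 + N2 = 855.
Substituting N2 = 855 - 1.51N1 into the first: N1(1 - 0.307·1.51) = 300 - 0.307·855.
So N1* = 37.5/0.536 = 69.9, and then N2* = 855 - 1.51·69.9 = 749.

N1* ≈ 69.9, N2* ≈ 749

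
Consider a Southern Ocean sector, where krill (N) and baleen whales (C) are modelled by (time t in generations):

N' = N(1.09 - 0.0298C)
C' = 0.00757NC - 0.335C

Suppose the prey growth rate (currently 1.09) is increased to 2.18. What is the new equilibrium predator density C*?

C* ≈ 73.2

At the interior fixed point, setting dN/dt = 0 with N > 0 fixes C* = (prey growth rate)/(NC coefficient) — independent of the other coefficients.
With the change, C* = 2.18/0.0298 = 73.2; it rises from 36.6.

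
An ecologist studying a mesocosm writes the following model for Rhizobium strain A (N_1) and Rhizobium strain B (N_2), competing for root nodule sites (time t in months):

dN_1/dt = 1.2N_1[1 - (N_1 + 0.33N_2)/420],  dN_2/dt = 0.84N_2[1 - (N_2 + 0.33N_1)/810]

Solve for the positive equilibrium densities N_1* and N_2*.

N_1* ≈ 171, N_2* ≈ 753

Setting both brackets to zero gives the nullclines N_1 + 0.33N_2 = 420 and 0.33N_1 + N_2 = 810.
Substituting N_2 = 810 - 0.33N_1 into the first: N_1(1 - 0.33·0.33) = 420 - 0.33·810.
So N_1* = 153/0.891 = 171, and then N_2* = 810 - 0.33·171 = 753.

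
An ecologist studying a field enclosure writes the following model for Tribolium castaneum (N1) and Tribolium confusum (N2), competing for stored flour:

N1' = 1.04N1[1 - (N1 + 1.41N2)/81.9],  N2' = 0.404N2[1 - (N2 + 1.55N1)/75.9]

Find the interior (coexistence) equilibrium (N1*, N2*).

Setting both brackets to zero gives the nullclines N1 + 1.41N2 = 81.9 and 1.55N1 + N2 = 75.9.
Substituting N2 = 75.9 - 1.55N1 into the first: N1(1 - 1.41·1.55) = 81.9 - 1.41·75.9.
So N1* = -25.1/-1.19 = 21.2, and then N2* = 75.9 - 1.55·21.2 = 43.1.

N1* ≈ 21.2, N2* ≈ 43.1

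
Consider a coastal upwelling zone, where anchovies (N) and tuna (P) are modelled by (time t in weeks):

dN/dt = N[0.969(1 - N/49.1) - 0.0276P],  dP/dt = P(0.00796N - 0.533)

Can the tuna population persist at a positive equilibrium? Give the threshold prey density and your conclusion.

Threshold N = 67; K < 67, so no, the predator goes extinct.

The predator equation gives dP/dt > 0 only when N > 0.533/0.00796 = 67.
Without the predator, N → K = 49.1. Since 49.1 < 67, the predator cannot invade.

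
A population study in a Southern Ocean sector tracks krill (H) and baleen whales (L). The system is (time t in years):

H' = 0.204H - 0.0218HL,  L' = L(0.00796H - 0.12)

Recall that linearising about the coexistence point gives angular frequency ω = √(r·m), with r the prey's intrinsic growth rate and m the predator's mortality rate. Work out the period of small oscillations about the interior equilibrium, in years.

T ≈ 40.2 years

Here r = 0.204 and m = 0.12, so r·m = 0.0245.
ω = √0.0245 = 0.156 per year, hence T = 2π/ω ≈ 40.2 years.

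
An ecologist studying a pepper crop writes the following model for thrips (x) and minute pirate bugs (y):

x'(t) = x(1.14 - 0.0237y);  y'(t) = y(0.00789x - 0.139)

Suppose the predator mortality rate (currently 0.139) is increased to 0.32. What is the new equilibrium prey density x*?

At the interior fixed point, setting dy/dt = 0 with y > 0 fixes x* = (predator death rate)/(xy coefficient) — independent of the other coefficients.
With the change, x* = 0.32/0.00789 = 40.6; it rises from 17.6.

x* ≈ 40.6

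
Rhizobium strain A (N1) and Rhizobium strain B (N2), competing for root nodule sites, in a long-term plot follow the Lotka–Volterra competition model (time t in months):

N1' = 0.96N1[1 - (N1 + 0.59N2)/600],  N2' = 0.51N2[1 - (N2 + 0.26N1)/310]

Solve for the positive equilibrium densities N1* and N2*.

N1* ≈ 493, N2* ≈ 182

Setting both brackets to zero gives the nullclines N1 + 0.59N2 = 600 and 0.26N1 + N2 = 310.
Substituting N2 = 310 - 0.26N1 into the first: N1(1 - 0.59·0.26) = 600 - 0.59·310.
So N1* = 417/0.847 = 493, and then N2* = 310 - 0.26·493 = 182.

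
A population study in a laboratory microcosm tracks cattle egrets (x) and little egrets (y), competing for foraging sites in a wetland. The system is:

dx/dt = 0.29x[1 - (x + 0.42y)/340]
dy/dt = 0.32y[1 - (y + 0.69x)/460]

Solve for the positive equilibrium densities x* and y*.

Setting both brackets to zero gives the nullclines x + 0.42y = 340 and 0.69x + y = 460.
Substituting y = 460 - 0.69x into the first: x(1 - 0.42·0.69) = 340 - 0.42·460.
So x* = 147/0.71 = 207, and then y* = 460 - 0.69·207 = 317.

x* ≈ 207, y* ≈ 317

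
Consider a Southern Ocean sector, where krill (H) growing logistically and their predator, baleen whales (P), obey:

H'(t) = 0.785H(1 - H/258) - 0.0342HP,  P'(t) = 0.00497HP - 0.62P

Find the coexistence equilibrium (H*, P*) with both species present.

From dP/dt = 0 with P > 0: 0.00497H* = 0.62, so H* = 125.
Substitute into dH/dt = 0: 0.785(1 - 125/258) = 0.0342P*.
The bracket is 0.516, giving P* = 0.405/0.0342 = 11.9.

H* ≈ 125, P* ≈ 11.9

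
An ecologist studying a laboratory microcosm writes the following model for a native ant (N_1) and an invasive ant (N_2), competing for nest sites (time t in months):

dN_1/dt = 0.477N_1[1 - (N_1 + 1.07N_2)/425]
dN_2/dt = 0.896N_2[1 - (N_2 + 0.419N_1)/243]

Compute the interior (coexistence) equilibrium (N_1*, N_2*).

N_1* ≈ 299, N_2* ≈ 118

Setting both brackets to zero gives the nullclines N_1 + 1.07N_2 = 425 and 0.419N_1 + N_2 = 243.
Substituting N_2 = 243 - 0.419N_1 into the first: N_1(1 - 1.07·0.419) = 425 - 1.07·243.
So N_1* = 165/0.552 = 299, and then N_2* = 243 - 0.419·299 = 118.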